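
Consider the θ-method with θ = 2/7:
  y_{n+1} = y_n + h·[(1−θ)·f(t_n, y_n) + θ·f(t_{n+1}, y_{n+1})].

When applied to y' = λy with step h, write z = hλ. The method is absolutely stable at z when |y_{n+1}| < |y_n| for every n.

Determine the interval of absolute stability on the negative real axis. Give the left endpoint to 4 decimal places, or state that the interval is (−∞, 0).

Test eqn y'=λy, z=hλ:
  y_{n+1} = y_n + z·[5/7·y_n + 2/7·y_{n+1}] ⇒ (1 − 2/7z)y_{n+1} = (1 + 5/7z)y_n
  R(z) = (1 + 5/7z)/(1 − 2/7z).

Find x<0 with |R(x)|<1.
x=-0.52: |R|=0.5473
R=−1: 1+5/7x = −1+2/7x ⇒ -3/7x=2 ⇒ x=2/(-3/7)=-4.6667
Confirm numerically:
  x=-4.073: |R|=0.88241 <1
  x=-3.039: |R|=0.62662 <1
  x=-2.501: |R|=0.45867 <1
  x=-5.115: |R|=1.07806 >1
  x=-4.838: |R|=1.03082 >1
Interval (-4.6667, 0).

z∈(-4.6667,0).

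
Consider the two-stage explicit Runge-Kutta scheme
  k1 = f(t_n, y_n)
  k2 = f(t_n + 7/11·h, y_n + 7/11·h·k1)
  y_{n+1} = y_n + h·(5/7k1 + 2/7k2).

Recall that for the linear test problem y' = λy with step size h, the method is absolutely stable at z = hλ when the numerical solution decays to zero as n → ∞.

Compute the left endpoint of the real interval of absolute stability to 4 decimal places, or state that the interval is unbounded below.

Test eqn y'=λy, z=hλ:
  k1=λy_n ⇒ h·k1=z·y_n;  k2=λ(1+7/11z)y_n ⇒ h·k2=z(1+7/11z)y_n
  y_{n+1}/y_n = 1 + 5/7z + 2/7z(1+7/11z) = 1 + z + 2/11z²
  R(z) = 1 + z + 2/11z².

Solve |R(x)|<1 on ℝ⁻.
x=-0.34: |R|=0.6810
R=1: x+2/11x²=0 ⇒ x=−11/2=-5.5000; min R=1−1/(4·2/11)=-0.3750>−1
Confirm numerically:
  x=-5.402: |R|=0.90375 <1
  x=-3.402: |R|=0.29771 <1
  x=-3.068: |R|=0.35661 <1
  x=-2.347: |R|=0.34547 <1
  x=-5.987: |R|=1.53012 >1
  x=-5.869: |R|=1.39376 >1
  x=-5.530: |R|=1.03016 >1
So |R|<1 on (-5.5000, 0).

left endpoint -5.5000.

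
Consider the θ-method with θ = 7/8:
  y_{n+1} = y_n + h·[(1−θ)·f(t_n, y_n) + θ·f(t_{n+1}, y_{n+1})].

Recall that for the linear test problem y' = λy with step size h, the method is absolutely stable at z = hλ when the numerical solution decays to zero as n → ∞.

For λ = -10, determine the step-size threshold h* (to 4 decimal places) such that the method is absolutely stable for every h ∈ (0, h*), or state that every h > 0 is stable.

Test eqn y'=λy, z=hλ:
  y_{n+1} = y_n + z·[1/8·y_n + 7/8·y_{n+1}] ⇒ (1 − 7/8z)y_{n+1} = (1 + 1/8z)y_n
  ⇒ R(z) = (1 + 1/8z)/(1 − 7/8z).

Need |R(x)|<1, x<0.
x=-0.38: |R|=0.7148
x=-2: |R|=0.2727
x=-10: |R|=0.0256
x=-100: |R|=0.1299
θ=7/8≥1/2 ⇒ |1+1/8x|<|1−7/8x| ∀x<0 ⇒ stable on all of ℝ⁻.

interval (−∞, 0). Any h>0 works for λ=-10.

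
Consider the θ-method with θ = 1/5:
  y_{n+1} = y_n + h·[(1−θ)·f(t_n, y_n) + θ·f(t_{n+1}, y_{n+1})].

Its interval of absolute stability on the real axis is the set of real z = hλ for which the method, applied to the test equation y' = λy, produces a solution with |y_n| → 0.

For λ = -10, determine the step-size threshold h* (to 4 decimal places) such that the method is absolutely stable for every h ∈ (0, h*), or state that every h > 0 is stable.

(-3.3333,0); λ=-10 ⇒ h* = (10/3)/10 = 0.3333.

On y'=λy, z=hλ:
  y_{n+1} = y_n + z·[4/5·y_n + 1/5·y_{n+1}] ⇒ (1 − 1/5z)y_{n+1} = (1 + 4/5z)y_n
  ⇒ R(z) = (1 + 4/5z)/(1 − 1/5z).

Boundary: |R(x)|=1, x<0.
x=-1.77: |R|=0.3072
R=−1: 1+4/5x = −1+1/5x ⇒ -3/5x=2 ⇒ x=2/(-3/5)=-3.3333
Confirm numerically:
  x=-3.102: |R|=0.91434 <1
  x=-3.097: |R|=0.91244 <1
  x=-2.648: |R|=0.73117 <1
  x=-2.231: |R|=0.54266 <1
  x=-3.505: |R|=1.06055 >1
  x=-3.495: |R|=1.05709 >1
  x=-3.367: |R|=1.01207 >1
Interval (-3.3333, 0).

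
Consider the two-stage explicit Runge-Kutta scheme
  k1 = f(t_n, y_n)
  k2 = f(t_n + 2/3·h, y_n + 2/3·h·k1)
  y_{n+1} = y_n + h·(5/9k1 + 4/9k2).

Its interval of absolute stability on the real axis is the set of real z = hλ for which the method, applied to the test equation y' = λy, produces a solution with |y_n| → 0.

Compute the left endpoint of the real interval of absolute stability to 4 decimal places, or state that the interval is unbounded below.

Test eqn y'=λy, z=hλ:
  k1=λy_n ⇒ h·k1=z·y_n;  k2=λ(1+2/3z)y_n ⇒ h·k2=z(1+2/3z)y_n
  y_{n+1}/y_n = 1 + 5/9z + 4/9z(1+2/3z) = 1 + z + 8/27z²
  R(z) = 1 + z + 8/27z².

Solve |R(x)|<1 on ℝ⁻.
x=-1.66: |R|=0.1565
R=1: x+8/27x²=0 ⇒ x=−27/8=-3.3750; min R=1−1/(4·8/27)=0.1562>−1
Confirm numerically:
  x=-3.327: |R|=0.95268 <1
  x=-2.358: |R|=0.28946 <1
  x=-1.758: |R|=0.15772 <1
  x=-1.628: |R|=0.15730 <1
  x=-3.826: |R|=1.51127 >1
  x=-3.621: |R|=1.26393 >1
So |R|<1 on (-3.3750, 0).

left endpoint -3.3750.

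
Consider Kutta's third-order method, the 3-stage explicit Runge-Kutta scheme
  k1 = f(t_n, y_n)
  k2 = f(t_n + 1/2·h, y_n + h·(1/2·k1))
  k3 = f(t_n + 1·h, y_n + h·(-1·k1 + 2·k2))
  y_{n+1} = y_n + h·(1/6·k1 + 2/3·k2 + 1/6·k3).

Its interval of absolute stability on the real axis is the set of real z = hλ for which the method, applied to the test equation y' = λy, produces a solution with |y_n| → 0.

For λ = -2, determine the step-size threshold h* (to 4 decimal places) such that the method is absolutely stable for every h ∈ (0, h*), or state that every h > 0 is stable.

With y'=λy (z=hλ):
  order 3, 3-stage ⇒ R(z)=1+z+z^2/2+z^3/6
  (e.g. R(-0.51)=0.59794, |R|=0.59794)

Boundary: |R(x)|=1, x<0.
x=-0.51: |R|=0.5979
|R(-2.13)|=0.4721 |R(-1.28)|=0.1897 |R(-0.77)|=0.4504
Bisect:
  x_lo=-3.2889 |R|=2.8096  x_hi=-0.3107 |R|=0.7326
  mid=-1.79977 |R|=0.15181 →hi
  mid=-2.54432 |R|=1.05267 →lo
  mid=-2.17205 |R|=0.52103 →hi
  mid=-2.35818 |R|=0.76332 →hi
  mid=-2.45125 |R|=0.90171 →hi
  mid=-2.49779 |R|=0.97557 →hi
  mid=-2.52105 |R|=1.01371 →lo
  mid=-2.50942 |R|=0.99454 →hi
  mid=-2.51524 |R|=1.00410 →lo
  ...
  [-2.51287,-2.51269] ⇒ x*=-2.5127
Interval (-2.5127, 0).

(-2.5127,0); λ=-2 ⇒ h* = 1.2564.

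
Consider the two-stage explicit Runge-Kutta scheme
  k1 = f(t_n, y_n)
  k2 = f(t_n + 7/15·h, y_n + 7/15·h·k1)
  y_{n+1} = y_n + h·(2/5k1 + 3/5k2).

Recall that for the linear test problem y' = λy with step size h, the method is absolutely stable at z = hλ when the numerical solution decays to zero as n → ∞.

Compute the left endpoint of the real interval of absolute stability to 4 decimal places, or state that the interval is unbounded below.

left endpoint -3.5714.

With y'=λy (z=hλ):
  k1=λy_n ⇒ h·k1=z·y_n;  k2=λ(1+7/15z)y_n ⇒ h·k2=z(1+7/15z)y_n
  y_{n+1}/y_n = 1 + 2/5z + 3/5z(1+7/15z) = 1 + z + 7/25z²
  ⇒ R(z) = 1 + z + 7/25z².

Find x<0 with |R(x)|<1.
x=-0.34: |R|=0.6924
R=1: x+7/25x²=0 ⇒ x=−25/7=-3.5714; min R=1−1/(4·7/25)=0.1071>−1
Confirm numerically:
  x=-2.427: |R|=0.22229 <1
  x=-2.341: |R|=0.19348 <1
  x=-1.739: |R|=0.10775 <1
  x=-4.048: |R|=1.54017 >1
  x=-3.953: |R|=1.42234 >1
  x=-3.673: |R|=1.10446 >1
Interval (-3.5714, 0).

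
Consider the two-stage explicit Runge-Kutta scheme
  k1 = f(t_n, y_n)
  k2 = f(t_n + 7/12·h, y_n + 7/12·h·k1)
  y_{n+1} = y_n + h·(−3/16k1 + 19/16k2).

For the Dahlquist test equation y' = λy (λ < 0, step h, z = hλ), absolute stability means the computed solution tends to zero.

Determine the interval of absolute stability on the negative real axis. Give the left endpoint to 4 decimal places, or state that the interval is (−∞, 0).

Test eqn y'=λy, z=hλ:
  k1=λy_n ⇒ h·k1=z·y_n;  k2=λ(1+7/12z)y_n ⇒ h·k2=z(1+7/12z)y_n
  y_{n+1}/y_n = 1 − 3/16z + 19/16z(1+7/12z) = 1 + z + 133/192z²
  R(z) = 1 + z + 133/192z².

Find x<0 with |R(x)|<1.
x=-1.47: |R|=1.0269
R=1: x+133/192x²=0 ⇒ x=−192/133=-1.4436; min R=1−1/(4·133/192)=0.6391>−1
Confirm numerically:
  x=-1.138: |R|=0.75909 <1
  x=-1.125: |R|=0.75171 <1
  x=-1.118: |R|=0.74783 <1
  x=-1.078: |R|=0.72699 <1
  x=-1.763: |R|=1.39005 >1
  x=-1.599: |R|=1.17212 >1
  x=-1.578: |R|=1.14690 >1
Stable set (-1.4436, 0).

z∈(-1.4436,0).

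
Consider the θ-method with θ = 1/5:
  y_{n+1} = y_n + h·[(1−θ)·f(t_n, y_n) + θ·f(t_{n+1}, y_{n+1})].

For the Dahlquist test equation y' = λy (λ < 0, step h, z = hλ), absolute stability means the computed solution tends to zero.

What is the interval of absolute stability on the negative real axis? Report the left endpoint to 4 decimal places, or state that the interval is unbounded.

Set f=λy, z=hλ:
  y_{n+1} = y_n + z·[4/5·y_n + 1/5·y_{n+1}] ⇒ (1 − 1/5z)y_{n+1} = (1 + 4/5z)y_n
  ⇒ R(z) = (1 + 4/5z)/(1 − 1/5z).

Boundary: |R(x)|=1, x<0.
x=-1.08: |R|=0.1118
R=−1: 1+4/5x = −1+1/5x ⇒ -3/5x=2 ⇒ x=2/(-3/5)=-3.3333
Confirm numerically:
  x=-2.945: |R|=0.85337 <1
  x=-1.847: |R|=0.34877 <1
  x=-1.572: |R|=0.19598 <1
  x=-3.728: |R|=1.13566 >1
  x=-3.419: |R|=1.03053 >1
Stable set (-3.3333, 0).

(-3.3333, 0).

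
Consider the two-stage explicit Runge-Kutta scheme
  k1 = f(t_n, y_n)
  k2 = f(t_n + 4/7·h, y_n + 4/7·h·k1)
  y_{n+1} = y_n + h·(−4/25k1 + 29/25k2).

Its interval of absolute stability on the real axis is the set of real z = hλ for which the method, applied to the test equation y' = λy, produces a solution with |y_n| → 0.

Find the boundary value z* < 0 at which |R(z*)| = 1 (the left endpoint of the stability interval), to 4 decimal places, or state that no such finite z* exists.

left endpoint -1.5086.

On y'=λy, z=hλ:
  k1=λy_n ⇒ h·k1=z·y_n;  k2=λ(1+4/7z)y_n ⇒ h·k2=z(1+4/7z)y_n
  y_{n+1}/y_n = 1 − 4/25z + 29/25z(1+4/7z) = 1 + z + 116/175z²
  R(z) = 1 + z + 116/175z².

Solve |R(x)|<1 on ℝ⁻.
x=-0.6: |R|=0.6386
R=1: x+116/175x²=0 ⇒ x=−175/116=-1.5086; min R=1−1/(4·116/175)=0.6228>−1
Confirm numerically:
  x=-0.835: |R|=0.62716 <1
  x=-0.791: |R|=0.62374 <1
  x=-0.663: |R|=0.62837 <1
  x=-1.709: |R|=1.22699 >1
  x=-1.561: |R|=1.05420 >1
So |R|<1 on (-1.5086, 0).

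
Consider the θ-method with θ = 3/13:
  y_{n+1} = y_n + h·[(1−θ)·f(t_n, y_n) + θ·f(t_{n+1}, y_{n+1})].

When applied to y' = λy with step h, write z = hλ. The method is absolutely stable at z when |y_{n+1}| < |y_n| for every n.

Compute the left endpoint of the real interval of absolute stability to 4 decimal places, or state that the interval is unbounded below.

left endpoint -3.7143.

Test eqn y'=λy, z=hλ:
  y_{n+1} = y_n + z·[10/13·y_n + 3/13·y_{n+1}] ⇒ (1 − 3/13z)y_{n+1} = (1 + 10/13z)y_n
  so R(z) = (1 + 10/13z)/(1 − 3/13z).

Solve |R(x)|<1 on ℝ⁻.
x=-0.75: |R|=0.3607
R=−1: 1+10/13x = −1+3/13x ⇒ -7/13x=2 ⇒ x=2/(-7/13)=-3.7143
Confirm numerically:
  x=-3.491: |R|=0.93341 <1
  x=-3.456: |R|=0.92263 <1
  x=-2.294: |R|=0.49995 <1
  x=-2.144: |R|=0.43434 <1
  x=-4.078: |R|=1.10090 >1
  x=-3.974: |R|=1.07295 >1
So |R|<1 on (-3.7143, 0).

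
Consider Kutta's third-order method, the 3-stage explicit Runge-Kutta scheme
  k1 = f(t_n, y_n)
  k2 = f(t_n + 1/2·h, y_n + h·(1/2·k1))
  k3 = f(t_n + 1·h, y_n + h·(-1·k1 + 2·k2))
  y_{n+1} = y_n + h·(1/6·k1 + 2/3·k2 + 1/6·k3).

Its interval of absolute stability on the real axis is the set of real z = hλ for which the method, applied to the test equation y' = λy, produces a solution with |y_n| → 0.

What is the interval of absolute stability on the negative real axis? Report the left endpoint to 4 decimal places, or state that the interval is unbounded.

Test eqn y'=λy, z=hλ:
  order 3, 3-stage ⇒ R(z)=1+z+z^2/2+z^3/6
  (e.g. R(-1.79)=-0.14384, |R|=0.14384)

Boundary: |R(x)|=1, x<0.
x=-1.79: |R|=0.1438
|R(-1.07)|=0.2983 |R(-1.06)|=0.3033 |R(-1.05)|=0.3083
Bisect:
  x_lo=-3.3049 |R|=2.8599  x_hi=-0.3796 |R|=0.6834
  mid=-1.84222 |R|=0.18735 →hi
  mid=-2.57355 |R|=1.10281 →lo
  mid=-2.20789 |R|=0.56432 →hi
  mid=-2.39072 |R|=0.81032 →hi
  mid=-2.48214 |R|=0.95038 →hi
  mid=-2.52784 |R|=1.02500 →lo
  mid=-2.50499 |R|=0.98729 →hi
  mid=-2.51642 |R|=1.00605 →lo
  ...
  [-2.51285,-2.51267] ⇒ x*=-2.5127
Interval (-2.5127, 0).

z∈(-2.5127,0).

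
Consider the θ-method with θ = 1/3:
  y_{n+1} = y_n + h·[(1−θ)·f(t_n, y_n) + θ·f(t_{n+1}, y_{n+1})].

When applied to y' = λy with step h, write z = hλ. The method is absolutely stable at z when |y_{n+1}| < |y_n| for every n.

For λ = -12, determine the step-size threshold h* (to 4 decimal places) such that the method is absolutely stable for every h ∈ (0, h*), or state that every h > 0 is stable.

(-6.0000,0); λ=-12 ⇒ h* = (6)/12 = 0.5000.

With y'=λy (z=hλ):
  y_{n+1} = y_n + z·[2/3·y_n + 1/3·y_{n+1}] ⇒ (1 − 1/3z)y_{n+1} = (1 + 2/3z)y_n
  ⇒ R(z) = (1 + 2/3z)/(1 − 1/3z).

Boundary: |R(x)|=1, x<0.
x=-0.8: |R|=0.3684
R=−1: 1+2/3x = −1+1/3x ⇒ -1/3x=2 ⇒ x=2/(-1/3)=-6.0000
Confirm numerically:
  x=-4.755: |R|=0.83946 <1
  x=-4.721: |R|=0.83435 <1
  x=-4.086: |R|=0.72989 <1
  x=-6.396: |R|=1.04215 >1
  x=-6.365: |R|=1.03897 >1
Stable set (-6.0000, 0).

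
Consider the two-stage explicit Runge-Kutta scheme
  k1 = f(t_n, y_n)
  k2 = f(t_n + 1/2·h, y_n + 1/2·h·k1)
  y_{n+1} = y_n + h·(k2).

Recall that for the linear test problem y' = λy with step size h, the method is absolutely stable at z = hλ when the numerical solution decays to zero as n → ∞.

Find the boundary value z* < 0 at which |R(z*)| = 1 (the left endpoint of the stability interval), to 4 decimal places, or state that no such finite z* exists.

Set f=λy, z=hλ:
  k1=λy_n ⇒ h·k1=z·y_n;  k2=λ(1+1/2z)y_n ⇒ h·k2=z(1+1/2z)y_n
  y_{n+1}/y_n = 1 + z(1+1/2z) = 1 + z + 1/2z²
  so R(z) = 1 + z + 1/2z².

Solve |R(x)|<1 on ℝ⁻.
x=-1.18: |R|=0.5162
R=1: x+1/2x²=0 ⇒ x=−2=-2.0000; min R=1−1/(4·1/2)=0.5000>−1
Confirm numerically:
  x=-1.473: |R|=0.61186 <1
  x=-1.156: |R|=0.51217 <1
  x=-0.889: |R|=0.50616 <1
  x=-2.594: |R|=1.77042 >1
  x=-2.464: |R|=1.57165 >1
Interval (-2.0000, 0).

z* = -2.0000.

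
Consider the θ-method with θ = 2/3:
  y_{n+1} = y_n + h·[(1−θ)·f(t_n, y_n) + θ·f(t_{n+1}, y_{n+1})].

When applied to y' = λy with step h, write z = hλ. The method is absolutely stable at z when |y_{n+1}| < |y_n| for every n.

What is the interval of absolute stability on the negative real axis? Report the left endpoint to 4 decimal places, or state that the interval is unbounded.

(−∞, 0) — no finite endpoint.

Test eqn y'=λy, z=hλ:
  y_{n+1} = y_n + z·[1/3·y_n + 2/3·y_{n+1}] ⇒ (1 − 2/3z)y_{n+1} = (1 + 1/3z)y_n
  so R(z) = (1 + 1/3z)/(1 − 2/3z).

Solve |R(x)|<1 on ℝ⁻.
x=-0.82: |R|=0.4698
x=-2: |R|=0.1429
x=-10: |R|=0.3043
x=-100: |R|=0.4778
θ=2/3≥1/2 ⇒ |1+1/3x|<|1−2/3x| ∀x<0 ⇒ interval (−∞,0).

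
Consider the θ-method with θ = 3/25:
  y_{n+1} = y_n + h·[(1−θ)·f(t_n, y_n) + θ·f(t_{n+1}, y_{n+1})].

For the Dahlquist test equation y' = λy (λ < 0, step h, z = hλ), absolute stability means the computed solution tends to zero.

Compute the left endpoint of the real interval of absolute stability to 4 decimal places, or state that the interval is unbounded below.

left endpoint -2.6316.

Test eqn y'=λy, z=hλ:
  y_{n+1} = y_n + z·[22/25·y_n + 3/25·y_{n+1}] ⇒ (1 − 3/25z)y_{n+1} = (1 + 22/25z)y_n
  R(z) = (1 + 22/25z)/(1 − 3/25z).

Solve |R(x)|<1 on ℝ⁻.
x=-1.38: |R|=0.1839
R=−1: 1+22/25x = −1+3/25x ⇒ -19/25x=2 ⇒ x=2/(-19/25)=-2.6316
Confirm numerically:
  x=-2.460: |R|=0.89932 <1
  x=-2.200: |R|=0.74051 <1
  x=-1.433: |R|=0.22274 <1
  x=-2.953: |R|=1.18037 >1
  x=-2.772: |R|=1.08008 >1
Interval (-2.6316, 0).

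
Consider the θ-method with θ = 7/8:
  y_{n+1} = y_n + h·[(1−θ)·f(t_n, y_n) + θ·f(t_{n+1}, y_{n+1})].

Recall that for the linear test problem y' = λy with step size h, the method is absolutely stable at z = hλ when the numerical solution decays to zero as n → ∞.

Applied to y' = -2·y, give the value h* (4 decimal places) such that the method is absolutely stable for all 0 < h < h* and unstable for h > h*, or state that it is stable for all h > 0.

Set f=λy, z=hλ:
  y_{n+1} = y_n + z·[1/8·y_n + 7/8·y_{n+1}] ⇒ (1 − 7/8z)y_{n+1} = (1 + 1/8z)y_n
  ⇒ R(z) = (1 + 1/8z)/(1 − 7/8z).

Need |R(x)|<1, x<0.
x=-1.75: |R|=0.3086
x=-2: |R|=0.2727
x=-10: |R|=0.0256
x=-100: |R|=0.1299
θ=7/8≥1/2 ⇒ |1+1/8x|<|1−7/8x| ∀x<0 ⇒ interval (−∞,0).

(−∞, 0) — no finite endpoint. Any h>0 works for λ=-2.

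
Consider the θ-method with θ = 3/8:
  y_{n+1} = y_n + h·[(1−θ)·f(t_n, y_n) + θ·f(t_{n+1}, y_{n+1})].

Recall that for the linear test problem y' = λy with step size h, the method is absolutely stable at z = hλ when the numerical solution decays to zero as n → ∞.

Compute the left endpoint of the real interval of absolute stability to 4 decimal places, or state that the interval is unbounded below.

Test eqn y'=λy, z=hλ:
  y_{n+1} = y_n + z·[5/8·y_n + 3/8·y_{n+1}] ⇒ (1 − 3/8z)y_{n+1} = (1 + 5/8z)y_n
  ⇒ R(z) = (1 + 5/8z)/(1 − 3/8z).

Boundary: |R(x)|=1, x<0.
x=-1.31: |R|=0.1215
R=−1: 1+5/8x = −1+3/8x ⇒ -1/4x=2 ⇒ x=2/(-1/4)=-8.0000
Confirm numerically:
  x=-7.579: |R|=0.97261 <1
  x=-6.781: |R|=0.91398 <1
  x=-6.308: |R|=0.87431 <1
  x=-8.487: |R|=1.02911 >1
  x=-8.325: |R|=1.01971 >1
  x=-8.258: |R|=1.01574 >1
Stable set (-8.0000, 0).

left endpoint -8.0000.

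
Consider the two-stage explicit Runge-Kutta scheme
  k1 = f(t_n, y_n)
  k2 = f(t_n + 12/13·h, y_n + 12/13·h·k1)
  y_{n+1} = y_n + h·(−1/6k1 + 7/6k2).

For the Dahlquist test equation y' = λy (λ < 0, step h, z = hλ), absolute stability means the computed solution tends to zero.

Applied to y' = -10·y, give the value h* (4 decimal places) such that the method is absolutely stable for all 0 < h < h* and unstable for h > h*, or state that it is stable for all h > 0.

(-0.9286,0); λ=-10 ⇒ h* = (13/14)/10 = 0.0929.

With y'=λy (z=hλ):
  k1=λy_n ⇒ h·k1=z·y_n;  k2=λ(1+12/13z)y_n ⇒ h·k2=z(1+12/13z)y_n
  y_{n+1}/y_n = 1 − 1/6z + 7/6z(1+12/13z) = 1 + z + 14/13z²
  Hence R(z) = 1 + z + 14/13z².

Find x<0 with |R(x)|<1.
x=-0.82: |R|=0.9041
R=1: x+14/13x²=0 ⇒ x=−13/14=-0.9286; min R=1−1/(4·14/13)=0.7679>−1
Confirm numerically:
  x=-0.623: |R|=0.79499 <1
  x=-0.511: |R|=0.77021 <1
  x=-0.435: |R|=0.76878 <1
  x=-0.414: |R|=0.77058 <1
  x=-1.253: |R|=1.43778 >1
  x=-1.122: |R|=1.23372 >1
So |R|<1 on (-0.9286, 0).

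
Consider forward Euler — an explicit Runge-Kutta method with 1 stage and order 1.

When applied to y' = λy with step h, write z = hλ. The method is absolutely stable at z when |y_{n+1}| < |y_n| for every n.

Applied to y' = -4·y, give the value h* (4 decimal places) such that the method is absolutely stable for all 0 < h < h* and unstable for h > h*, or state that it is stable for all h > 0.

Test eqn y'=λy, z=hλ:
  order 1, 1-stage ⇒ R(z)=1+z
  (e.g. R(-1.39)=-0.39000, |R|=0.39000)

Solve |R(x)|<1 on ℝ⁻.
x=-1.39: |R|=0.3900
|R(-2.17)|=1.1700 |R(-1.26)|=0.2600 |R(-0.81)|=0.1900
Bisect:
  x_lo=-2.8242 |R|=1.8242  x_hi=-0.2666 |R|=0.7334
  mid=-1.54537 |R|=0.54537 →hi
  mid=-2.18476 |R|=1.18476 →lo
  mid=-1.86507 |R|=0.86507 →hi
  mid=-2.02492 |R|=1.02492 →lo
  mid=-1.94499 |R|=0.94499 →hi
  mid=-1.98495 |R|=0.98495 →hi
  mid=-2.00493 |R|=1.00493 →lo
  mid=-1.99494 |R|=0.99494 →hi
  ...
  [-2.00010,-1.99994] ⇒ x*=-2.0000
Interval (-2.0000, 0).

(-2.0000,0); λ=-4 ⇒ h* = 0.5000.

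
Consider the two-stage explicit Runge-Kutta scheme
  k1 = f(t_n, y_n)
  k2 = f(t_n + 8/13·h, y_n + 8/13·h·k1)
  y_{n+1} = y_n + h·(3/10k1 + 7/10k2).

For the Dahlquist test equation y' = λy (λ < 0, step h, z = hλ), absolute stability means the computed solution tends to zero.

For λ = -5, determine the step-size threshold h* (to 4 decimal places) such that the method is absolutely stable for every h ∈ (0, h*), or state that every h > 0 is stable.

With y'=λy (z=hλ):
  k1=λy_n ⇒ h·k1=z·y_n;  k2=λ(1+8/13z)y_n ⇒ h·k2=z(1+8/13z)y_n
  y_{n+1}/y_n = 1 + 3/10z + 7/10z(1+8/13z) = 1 + z + 28/65z²
  Hence R(z) = 1 + z + 28/65z².

Solve |R(x)|<1 on ℝ⁻.
x=-0.59: |R|=0.5600
R=1: x+28/65x²=0 ⇒ x=−65/28=-2.3214; min R=1−1/(4·28/65)=0.4196>−1
Confirm numerically:
  x=-2.301: |R|=0.97975 <1
  x=-1.507: |R|=0.47130 <1
  x=-1.364: |R|=0.43744 <1
  x=-1.304: |R|=0.42849 <1
  x=-2.858: |R|=1.66059 >1
  x=-2.455: |R|=1.14126 >1
Stable set (-2.3214, 0).

(-2.3214,0); λ=-5 ⇒ h* = (65/28)/5 = 0.4643.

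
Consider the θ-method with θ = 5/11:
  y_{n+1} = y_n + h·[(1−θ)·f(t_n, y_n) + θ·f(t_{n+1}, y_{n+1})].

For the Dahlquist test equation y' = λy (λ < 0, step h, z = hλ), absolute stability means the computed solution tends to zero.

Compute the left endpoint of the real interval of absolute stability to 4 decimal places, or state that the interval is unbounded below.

Set f=λy, z=hλ:
  y_{n+1} = y_n + z·[6/11·y_n + 5/11·y_{n+1}] ⇒ (1 − 5/11z)y_{n+1} = (1 + 6/11z)y_n
  so R(z) = (1 + 6/11z)/(1 − 5/11z).

Find x<0 with |R(x)|<1.
x=-0.84: |R|=0.3921
R=−1: 1+6/11x = −1+5/11x ⇒ -1/11x=2 ⇒ x=2/(-1/11)=-22.0000
Confirm numerically:
  x=-20.674: |R|=0.98841 <1
  x=-20.098: |R|=0.98294 <1
  x=-18.900: |R|=0.97062 <1
  x=-10.991: |R|=0.83308 <1
  x=-22.262: |R|=1.00214 >1
  x=-22.190: |R|=1.00156 >1
Interval (-22.0000, 0).

left endpoint -22.0000.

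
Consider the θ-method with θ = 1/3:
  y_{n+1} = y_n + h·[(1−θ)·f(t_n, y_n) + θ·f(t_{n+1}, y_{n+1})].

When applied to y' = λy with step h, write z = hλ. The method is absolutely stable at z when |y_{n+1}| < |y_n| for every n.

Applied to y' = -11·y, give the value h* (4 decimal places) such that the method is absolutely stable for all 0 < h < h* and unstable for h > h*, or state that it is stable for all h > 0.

(-6.0000,0); λ=-11 ⇒ h* = (6)/11 = 0.5455.

Set f=λy, z=hλ:
  y_{n+1} = y_n + z·[2/3·y_n + 1/3·y_{n+1}] ⇒ (1 − 1/3z)y_{n+1} = (1 + 2/3z)y_n
  ⇒ R(z) = (1 + 2/3z)/(1 − 1/3z).

Solve |R(x)|<1 on ℝ⁻.
x=-1.52: |R|=0.0088
R=−1: 1+2/3x = −1+1/3x ⇒ -1/3x=2 ⇒ x=2/(-1/3)=-6.0000
Confirm numerically:
  x=-4.753: |R|=0.83916 <1
  x=-4.464: |R|=0.79421 <1
  x=-3.986: |R|=0.71171 <1
  x=-6.376: |R|=1.04010 >1
  x=-6.339: |R|=1.03630 >1
Stable set (-6.0000, 0).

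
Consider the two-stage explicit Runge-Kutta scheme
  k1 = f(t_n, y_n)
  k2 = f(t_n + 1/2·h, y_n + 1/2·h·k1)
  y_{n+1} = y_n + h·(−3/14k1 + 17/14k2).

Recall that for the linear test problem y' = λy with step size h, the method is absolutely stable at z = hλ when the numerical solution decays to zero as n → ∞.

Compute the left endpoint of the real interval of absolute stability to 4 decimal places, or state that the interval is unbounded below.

Set f=λy, z=hλ:
  k1=λy_n ⇒ h·k1=z·y_n;  k2=λ(1+1/2z)y_n ⇒ h·k2=z(1+1/2z)y_n
  y_{n+1}/y_n = 1 − 3/14z + 17/14z(1+1/2z) = 1 + z + 17/28z²
  ⇒ R(z) = 1 + z + 17/28z².

Solve |R(x)|<1 on ℝ⁻.
x=-0.45: |R|=0.6729
R=1: x+17/28x²=0 ⇒ x=−28/17=-1.6471; min R=1−1/(4·17/28)=0.5882>−1
Confirm numerically:
  x=-1.236: |R|=0.69153 <1
  x=-1.218: |R|=0.68271 <1
  x=-0.934: |R|=0.59564 <1
  x=-2.198: |R|=1.73523 >1
  x=-2.110: |R|=1.59306 >1
  x=-1.708: |R|=1.06320 >1
Interval (-1.6471, 0).

z* = -1.6471.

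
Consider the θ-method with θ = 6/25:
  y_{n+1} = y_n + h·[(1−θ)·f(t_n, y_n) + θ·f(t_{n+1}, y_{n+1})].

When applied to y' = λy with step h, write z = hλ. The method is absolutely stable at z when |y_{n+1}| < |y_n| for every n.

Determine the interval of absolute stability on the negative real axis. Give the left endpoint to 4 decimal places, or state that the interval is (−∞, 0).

Test eqn y'=λy, z=hλ:
  y_{n+1} = y_n + z·[19/25·y_n + 6/25·y_{n+1}] ⇒ (1 − 6/25z)y_{n+1} = (1 + 19/25z)y_n
  Hence R(z) = (1 + 19/25z)/(1 − 6/25z).

Find x<0 with |R(x)|<1.
x=-1.56: |R|=0.1350
R=−1: 1+19/25x = −1+6/25x ⇒ -13/25x=2 ⇒ x=2/(-13/25)=-3.8462
Confirm numerically:
  x=-3.147: |R|=0.79288 <1
  x=-2.503: |R|=0.56367 <1
  x=-1.967: |R|=0.33620 <1
  x=-4.357: |R|=1.12985 >1
  x=-3.878: |R|=1.00858 >1
Stable set (-3.8462, 0).

z∈(-3.8462,0).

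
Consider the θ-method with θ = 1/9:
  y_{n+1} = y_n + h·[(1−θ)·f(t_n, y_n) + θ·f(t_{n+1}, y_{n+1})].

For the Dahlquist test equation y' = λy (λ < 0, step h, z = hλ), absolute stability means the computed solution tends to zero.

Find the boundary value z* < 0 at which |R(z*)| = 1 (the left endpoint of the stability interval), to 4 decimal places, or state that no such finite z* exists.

On y'=λy, z=hλ:
  y_{n+1} = y_n + z·[8/9·y_n + 1/9·y_{n+1}] ⇒ (1 − 1/9z)y_{n+1} = (1 + 8/9z)y_n
  Hence R(z) = (1 + 8/9z)/(1 − 1/9z).

Need |R(x)|<1, x<0.
x=-1.3: |R|=0.1359
R=−1: 1+8/9x = −1+1/9x ⇒ -7/9x=2 ⇒ x=2/(-7/9)=-2.5714
Confirm numerically:
  x=-2.532: |R|=0.97607 <1
  x=-1.863: |R|=0.54350 <1
  x=-1.705: |R|=0.43344 <1
  x=-1.339: |R|=0.16559 <1
  x=-3.089: |R|=1.29969 >1
  x=-3.079: |R|=1.29415 >1
  x=-2.724: |R|=1.09110 >1
So |R|<1 on (-2.5714, 0).

z* = -2.5714.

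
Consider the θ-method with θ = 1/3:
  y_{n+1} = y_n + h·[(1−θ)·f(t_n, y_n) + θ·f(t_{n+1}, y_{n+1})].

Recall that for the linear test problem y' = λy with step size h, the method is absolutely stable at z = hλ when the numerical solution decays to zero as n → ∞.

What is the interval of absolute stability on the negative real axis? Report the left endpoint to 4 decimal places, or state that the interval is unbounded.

Set f=λy, z=hλ:
  y_{n+1} = y_n + z·[2/3·y_n + 1/3·y_{n+1}] ⇒ (1 − 1/3z)y_{n+1} = (1 + 2/3z)y_n
  R(z) = (1 + 2/3z)/(1 − 1/3z).

Solve |R(x)|<1 on ℝ⁻.
x=-0.6: |R|=0.5000
R=−1: 1+2/3x = −1+1/3x ⇒ -1/3x=2 ⇒ x=2/(-1/3)=-6.0000
Confirm numerically:
  x=-5.509: |R|=0.94230 <1
  x=-4.514: |R|=0.80224 <1
  x=-4.504: |R|=0.80064 <1
  x=-6.595: |R|=1.06201 >1
  x=-6.256: |R|=1.02766 >1
Interval (-6.0000, 0).

z∈(-6.0000,0).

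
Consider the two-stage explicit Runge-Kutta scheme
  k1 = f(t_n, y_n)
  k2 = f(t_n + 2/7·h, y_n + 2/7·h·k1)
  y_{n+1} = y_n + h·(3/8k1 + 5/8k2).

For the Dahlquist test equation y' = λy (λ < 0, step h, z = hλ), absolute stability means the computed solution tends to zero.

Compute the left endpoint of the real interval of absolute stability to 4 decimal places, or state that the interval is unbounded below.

left endpoint -5.6000.

Set f=λy, z=hλ:
  k1=λy_n ⇒ h·k1=z·y_n;  k2=λ(1+2/7z)y_n ⇒ h·k2=z(1+2/7z)y_n
  y_{n+1}/y_n = 1 + 3/8z + 5/8z(1+2/7z) = 1 + z + 5/28z²
  Hence R(z) = 1 + z + 5/28z².

Need |R(x)|<1, x<0.
x=-1.22: |R|=0.0458
R=1: x+5/28x²=0 ⇒ x=−28/5=-5.6000; min R=1−1/(4·5/28)=-0.4000>−1
Confirm numerically:
  x=-5.067: |R|=0.51773 <1
  x=-5.011: |R|=0.47295 <1
  x=-3.414: |R|=0.33268 <1
  x=-5.946: |R|=1.36738 >1
  x=-5.819: |R|=1.22756 >1
So |R|<1 on (-5.6000, 0).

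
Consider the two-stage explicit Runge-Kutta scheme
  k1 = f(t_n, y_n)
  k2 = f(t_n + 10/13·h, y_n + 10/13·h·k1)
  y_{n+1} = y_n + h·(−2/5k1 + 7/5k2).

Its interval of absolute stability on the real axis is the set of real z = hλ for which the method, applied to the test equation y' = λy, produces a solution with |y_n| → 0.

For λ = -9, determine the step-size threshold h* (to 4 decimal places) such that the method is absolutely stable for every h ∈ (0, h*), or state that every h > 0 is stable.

(-0.9286,0); λ=-9 ⇒ h* = (13/14)/9 = 0.1032.

Test eqn y'=λy, z=hλ:
  k1=λy_n ⇒ h·k1=z·y_n;  k2=λ(1+10/13z)y_n ⇒ h·k2=z(1+10/13z)y_n
  y_{n+1}/y_n = 1 − 2/5z + 7/5z(1+10/13z) = 1 + z + 14/13z²
  R(z) = 1 + z + 14/13z².

Need |R(x)|<1, x<0.
x=-1.2: |R|=1.3508
R=1: x+14/13x²=0 ⇒ x=−13/14=-0.9286; min R=1−1/(4·14/13)=0.7679>−1
Confirm numerically:
  x=-0.860: |R|=0.93649 <1
  x=-0.751: |R|=0.85639 <1
  x=-0.619: |R|=0.79363 <1
  x=-0.569: |R|=0.77967 <1
  x=-1.175: |R|=1.31183 >1
  x=-1.116: |R|=1.22526 >1
Stable set (-0.9286, 0).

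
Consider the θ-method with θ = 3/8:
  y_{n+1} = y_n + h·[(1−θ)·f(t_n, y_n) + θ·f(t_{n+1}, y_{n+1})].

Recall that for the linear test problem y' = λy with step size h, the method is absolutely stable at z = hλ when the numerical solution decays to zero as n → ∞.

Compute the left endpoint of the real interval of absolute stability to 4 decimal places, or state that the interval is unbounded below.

z* = -8.0000.

Test eqn y'=λy, z=hλ:
  y_{n+1} = y_n + z·[5/8·y_n + 3/8·y_{n+1}] ⇒ (1 − 3/8z)y_{n+1} = (1 + 5/8z)y_n
  so R(z) = (1 + 5/8z)/(1 − 3/8z).

Need |R(x)|<1, x<0.
x=-0.92: |R|=0.3160
R=−1: 1+5/8x = −1+3/8x ⇒ -1/4x=2 ⇒ x=2/(-1/4)=-8.0000
Confirm numerically:
  x=-7.476: |R|=0.96556 <1
  x=-4.186: |R|=0.62895 <1
  x=-3.923: |R|=0.58754 <1
  x=-8.591: |R|=1.03500 >1
  x=-8.183: |R|=1.01124 >1
  x=-8.089: |R|=1.00552 >1
Stable set (-8.0000, 0).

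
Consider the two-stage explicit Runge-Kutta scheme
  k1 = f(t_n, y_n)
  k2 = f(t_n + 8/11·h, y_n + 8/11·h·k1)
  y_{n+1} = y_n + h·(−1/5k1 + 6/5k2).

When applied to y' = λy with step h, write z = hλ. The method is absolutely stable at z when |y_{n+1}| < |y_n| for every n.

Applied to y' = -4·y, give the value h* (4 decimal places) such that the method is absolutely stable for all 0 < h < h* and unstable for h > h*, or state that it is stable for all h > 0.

Set f=λy, z=hλ:
  k1=λy_n ⇒ h·k1=z·y_n;  k2=λ(1+8/11z)y_n ⇒ h·k2=z(1+8/11z)y_n
  y_{n+1}/y_n = 1 − 1/5z + 6/5z(1+8/11z) = 1 + z + 48/55z²
  so R(z) = 1 + z + 48/55z².

Boundary: |R(x)|=1, x<0.
x=-1.55: |R|=1.5467
R=1: x+48/55x²=0 ⇒ x=−55/48=-1.1458; min R=1−1/(4·48/55)=0.7135>−1
Confirm numerically:
  x=-1.027: |R|=0.89349 <1
  x=-1.025: |R|=0.89191 <1
  x=-0.720: |R|=0.73242 <1
  x=-1.744: |R|=1.91043 >1
  x=-1.415: |R|=1.33240 >1
  x=-1.241: |R|=1.10307 >1
Interval (-1.1458, 0).

(-1.1458,0); λ=-4 ⇒ h* = (55/48)/4 = 0.2865.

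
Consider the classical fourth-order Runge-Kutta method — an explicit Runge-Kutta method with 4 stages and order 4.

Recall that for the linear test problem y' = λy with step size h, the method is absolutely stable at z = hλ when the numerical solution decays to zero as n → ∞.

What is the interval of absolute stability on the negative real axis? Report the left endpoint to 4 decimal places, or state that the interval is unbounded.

With y'=λy (z=hλ):
  order 4, 4-stage ⇒ R(z)=1+z+z^2/2+z^3/6+z^4/24
  (e.g. R(-1.46)=0.27643, |R|=0.27643)

Solve |R(x)|<1 on ℝ⁻.
x=-1.46: |R|=0.2764
|R(-3.14)|=1.6804 |R(-2.6)|=0.7547 |R(-2.09)|=0.3675
Bisect:
  x_lo=-3.5923 |R|=3.0725  x_hi=-0.2123 |R|=0.8087
  mid=-1.90229 |R|=0.30539 →hi
  mid=-2.74730 |R|=0.94421 →hi
  mid=-3.16980 |R|=1.75230 →lo
  mid=-2.95855 |R|=1.29422 →lo
  mid=-2.85292 |R|=1.10684 →lo
  mid=-2.80011 |R|=1.02257 →lo
  mid=-2.77370 |R|=0.98266 →hi
  mid=-2.78691 |R|=1.00243 →lo
  mid=-2.78030 |R|=0.99250 →hi
  ...
  [-2.78546,-2.78526] ⇒ x*=-2.7853
So |R|<1 on (-2.7853, 0).

(-2.7853, 0).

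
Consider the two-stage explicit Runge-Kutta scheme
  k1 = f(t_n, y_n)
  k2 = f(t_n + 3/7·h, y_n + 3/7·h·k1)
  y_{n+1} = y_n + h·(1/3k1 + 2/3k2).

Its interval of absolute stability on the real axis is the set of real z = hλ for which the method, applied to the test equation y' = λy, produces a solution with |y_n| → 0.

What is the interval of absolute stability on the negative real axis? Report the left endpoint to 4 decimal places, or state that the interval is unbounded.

(-3.5000, 0).

Set f=λy, z=hλ:
  k1=λy_n ⇒ h·k1=z·y_n;  k2=λ(1+3/7z)y_n ⇒ h·k2=z(1+3/7z)y_n
  y_{n+1}/y_n = 1 + 1/3z + 2/3z(1+3/7z) = 1 + z + 2/7z²
  Hence R(z) = 1 + z + 2/7z².

Find x<0 with |R(x)|<1.
x=-1.25: |R|=0.1964
R=1: x+2/7x²=0 ⇒ x=−7/2=-3.5000; min R=1−1/(4·2/7)=0.1250>−1
Confirm numerically:
  x=-2.588: |R|=0.32564 <1
  x=-2.357: |R|=0.23027 <1
  x=-1.976: |R|=0.13959 <1
  x=-4.035: |R|=1.61678 >1
  x=-3.616: |R|=1.11984 >1
  x=-3.549: |R|=1.04969 >1
Interval (-3.5000, 0).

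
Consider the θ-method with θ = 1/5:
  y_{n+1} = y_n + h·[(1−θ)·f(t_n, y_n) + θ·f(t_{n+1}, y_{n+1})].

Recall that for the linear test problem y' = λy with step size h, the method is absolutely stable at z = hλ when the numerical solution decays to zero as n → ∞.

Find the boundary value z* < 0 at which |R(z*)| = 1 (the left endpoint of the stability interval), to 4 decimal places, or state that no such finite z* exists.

left endpoint -3.3333.

On y'=λy, z=hλ:
  y_{n+1} = y_n + z·[4/5·y_n + 1/5·y_{n+1}] ⇒ (1 − 1/5z)y_{n+1} = (1 + 4/5z)y_n
  so R(z) = (1 + 4/5z)/(1 − 1/5z).

Find x<0 with |R(x)|<1.
x=-1.15: |R|=0.0650
R=−1: 1+4/5x = −1+1/5x ⇒ -3/5x=2 ⇒ x=2/(-3/5)=-3.3333
Confirm numerically:
  x=-2.882: |R|=0.82822 <1
  x=-2.760: |R|=0.77835 <1
  x=-1.926: |R|=0.39041 <1
  x=-1.722: |R|=0.28087 <1
  x=-3.721: |R|=1.13336 >1
  x=-3.628: |R|=1.10246 >1
  x=-3.499: |R|=1.05848 >1
Stable set (-3.3333, 0).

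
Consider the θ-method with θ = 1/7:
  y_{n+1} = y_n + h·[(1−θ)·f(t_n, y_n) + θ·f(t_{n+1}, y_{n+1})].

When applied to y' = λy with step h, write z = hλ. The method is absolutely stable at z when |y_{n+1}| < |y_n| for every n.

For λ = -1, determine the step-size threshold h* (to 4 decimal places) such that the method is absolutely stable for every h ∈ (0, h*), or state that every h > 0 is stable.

(-2.8000,0); λ=-1 ⇒ h* = (14/5)/1 = 2.8000.

Set f=λy, z=hλ:
  y_{n+1} = y_n + z·[6/7·y_n + 1/7·y_{n+1}] ⇒ (1 − 1/7z)y_{n+1} = (1 + 6/7z)y_n
  R(z) = (1 + 6/7z)/(1 − 1/7z).

Solve |R(x)|<1 on ℝ⁻.
x=-0.91: |R|=0.1947
R=−1: 1+6/7x = −1+1/7x ⇒ -5/7x=2 ⇒ x=2/(-5/7)=-2.8000
Confirm numerically:
  x=-2.504: |R|=0.84428 <1
  x=-2.501: |R|=0.84265 <1
  x=-2.426: |R|=0.80161 <1
  x=-2.900: |R|=1.05051 >1
  x=-2.850: |R|=1.02538 >1
  x=-2.837: |R|=1.01881 >1
So |R|<1 on (-2.8000, 0).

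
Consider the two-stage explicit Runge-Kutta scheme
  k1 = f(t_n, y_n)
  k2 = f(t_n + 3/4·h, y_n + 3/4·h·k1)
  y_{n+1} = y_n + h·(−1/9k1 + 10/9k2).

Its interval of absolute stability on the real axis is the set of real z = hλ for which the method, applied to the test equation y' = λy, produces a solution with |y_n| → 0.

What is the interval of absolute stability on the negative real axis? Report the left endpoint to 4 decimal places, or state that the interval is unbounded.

(-1.2000, 0).

Set f=λy, z=hλ:
  k1=λy_n ⇒ h·k1=z·y_n;  k2=λ(1+3/4z)y_n ⇒ h·k2=z(1+3/4z)y_n
  y_{n+1}/y_n = 1 − 1/9z + 10/9z(1+3/4z) = 1 + z + 5/6z²
  so R(z) = 1 + z + 5/6z².

Solve |R(x)|<1 on ℝ⁻.
x=-0.52: |R|=0.7053
R=1: x+5/6x²=0 ⇒ x=−6/5=-1.2000; min R=1−1/(4·5/6)=0.7000>−1
Confirm numerically:
  x=-0.840: |R|=0.74800 <1
  x=-0.834: |R|=0.74563 <1
  x=-0.727: |R|=0.71344 <1
  x=-0.531: |R|=0.70397 <1
  x=-1.743: |R|=1.78871 >1
  x=-1.678: |R|=1.66840 >1
  x=-1.518: |R|=1.40227 >1
Stable set (-1.2000, 0).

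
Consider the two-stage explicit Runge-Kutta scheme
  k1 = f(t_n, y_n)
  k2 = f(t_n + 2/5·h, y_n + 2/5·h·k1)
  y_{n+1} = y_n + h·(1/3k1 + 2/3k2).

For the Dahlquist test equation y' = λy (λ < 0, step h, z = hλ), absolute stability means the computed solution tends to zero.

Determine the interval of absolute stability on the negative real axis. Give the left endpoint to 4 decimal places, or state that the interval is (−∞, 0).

(-3.7500, 0).

On y'=λy, z=hλ:
  k1=λy_n ⇒ h·k1=z·y_n;  k2=λ(1+2/5z)y_n ⇒ h·k2=z(1+2/5z)y_n
  y_{n+1}/y_n = 1 + 1/3z + 2/3z(1+2/5z) = 1 + z + 4/15z²
  Hence R(z) = 1 + z + 4/15z².

Need |R(x)|<1, x<0.
x=-0.7: |R|=0.4307
R=1: x+4/15x²=0 ⇒ x=−15/4=-3.7500; min R=1−1/(4·4/15)=0.0625>−1
Confirm numerically:
  x=-2.838: |R|=0.30980 <1
  x=-2.805: |R|=0.29314 <1
  x=-2.260: |R|=0.10203 <1
  x=-1.657: |R|=0.07517 <1
  x=-4.176: |R|=1.47439 >1
  x=-3.999: |R|=1.26553 >1
So |R|<1 on (-3.7500, 0).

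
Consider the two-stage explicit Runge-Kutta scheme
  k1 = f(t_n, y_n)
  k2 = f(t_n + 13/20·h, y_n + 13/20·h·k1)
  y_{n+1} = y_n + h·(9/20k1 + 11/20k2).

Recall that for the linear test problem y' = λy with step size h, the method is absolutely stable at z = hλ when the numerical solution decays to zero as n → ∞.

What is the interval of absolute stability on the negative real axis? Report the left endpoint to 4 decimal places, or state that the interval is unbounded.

(-2.7972, 0).

Test eqn y'=λy, z=hλ:
  k1=λy_n ⇒ h·k1=z·y_n;  k2=λ(1+13/20z)y_n ⇒ h·k2=z(1+13/20z)y_n
  y_{n+1}/y_n = 1 + 9/20z + 11/20z(1+13/20z) = 1 + z + 143/400z²
  R(z) = 1 + z + 143/400z².

Need |R(x)|<1, x<0.
x=-1.75: |R|=0.3448
R=1: x+143/400x²=0 ⇒ x=−400/143=-2.7972; min R=1−1/(4·143/400)=0.3007>−1
Confirm numerically:
  x=-2.483: |R|=0.72109 <1
  x=-1.653: |R|=0.32384 <1
  x=-1.406: |R|=0.30072 <1
  x=-1.301: |R|=0.30410 <1
  x=-3.217: |R|=1.48280 >1
  x=-3.031: |R|=1.25334 >1
  x=-2.971: |R|=1.18460 >1
Stable set (-2.7972, 0).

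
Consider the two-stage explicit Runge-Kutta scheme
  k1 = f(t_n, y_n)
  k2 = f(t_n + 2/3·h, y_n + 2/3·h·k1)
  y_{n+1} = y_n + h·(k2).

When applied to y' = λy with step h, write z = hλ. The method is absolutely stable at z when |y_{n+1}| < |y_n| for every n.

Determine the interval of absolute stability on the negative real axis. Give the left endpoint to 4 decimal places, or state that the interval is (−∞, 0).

Set f=λy, z=hλ:
  k1=λy_n ⇒ h·k1=z·y_n;  k2=λ(1+2/3z)y_n ⇒ h·k2=z(1+2/3z)y_n
  y_{n+1}/y_n = 1 + z(1+2/3z) = 1 + z + 2/3z²
  Hence R(z) = 1 + z + 2/3z².

Solve |R(x)|<1 on ℝ⁻.
x=-1.29: |R|=0.8194
R=1: x+2/3x²=0 ⇒ x=−3/2=-1.5000; min R=1−1/(4·2/3)=0.6250>−1
Confirm numerically:
  x=-1.316: |R|=0.83857 <1
  x=-0.939: |R|=0.64881 <1
  x=-0.862: |R|=0.63336 <1
  x=-0.780: |R|=0.62560 <1
  x=-1.861: |R|=1.44788 >1
  x=-1.705: |R|=1.23302 >1
  x=-1.597: |R|=1.10327 >1
Stable set (-1.5000, 0).

z∈(-1.5000,0).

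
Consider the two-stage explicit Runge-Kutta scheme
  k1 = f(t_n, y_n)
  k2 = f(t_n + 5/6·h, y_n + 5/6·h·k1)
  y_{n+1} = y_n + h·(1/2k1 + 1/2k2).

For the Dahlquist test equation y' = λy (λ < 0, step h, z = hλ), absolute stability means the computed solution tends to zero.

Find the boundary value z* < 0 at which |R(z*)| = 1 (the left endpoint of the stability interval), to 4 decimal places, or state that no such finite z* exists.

With y'=λy (z=hλ):
  k1=λy_n ⇒ h·k1=z·y_n;  k2=λ(1+5/6z)y_n ⇒ h·k2=z(1+5/6z)y_n
  y_{n+1}/y_n = 1 + 1/2z + 1/2z(1+5/6z) = 1 + z + 5/12z²
  ⇒ R(z) = 1 + z + 5/12z².

Boundary: |R(x)|=1, x<0.
x=-0.34: |R|=0.7082
R=1: x+5/12x²=0 ⇒ x=−12/5=-2.4000; min R=1−1/(4·5/12)=0.4000>−1
Confirm numerically:
  x=-1.299: |R|=0.40408 <1
  x=-1.271: |R|=0.40210 <1
  x=-1.174: |R|=0.40028 <1
  x=-0.972: |R|=0.42166 <1
  x=-2.741: |R|=1.38945 >1
  x=-2.446: |R|=1.04688 >1
Stable set (-2.4000, 0).

z* = -2.4000.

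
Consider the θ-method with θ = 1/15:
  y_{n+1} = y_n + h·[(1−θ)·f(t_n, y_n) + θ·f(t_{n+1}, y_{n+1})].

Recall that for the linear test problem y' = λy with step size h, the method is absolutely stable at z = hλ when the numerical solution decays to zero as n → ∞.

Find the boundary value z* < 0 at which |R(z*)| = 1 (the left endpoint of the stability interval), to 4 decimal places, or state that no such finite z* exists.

left endpoint -2.3077.

With y'=λy (z=hλ):
  y_{n+1} = y_n + z·[14/15·y_n + 1/15·y_{n+1}] ⇒ (1 − 1/15z)y_{n+1} = (1 + 14/15z)y_n
  Hence R(z) = (1 + 14/15z)/(1 − 1/15z).

Find x<0 with |R(x)|<1.
x=-1.36: |R|=0.2469
R=−1: 1+14/15x = −1+1/15x ⇒ -13/15x=2 ⇒ x=2/(-13/15)=-2.3077
Confirm numerically:
  x=-1.805: |R|=0.61113 <1
  x=-1.781: |R|=0.59198 <1
  x=-1.126: |R|=0.04738 <1
  x=-0.964: |R|=0.09421 <1
  x=-2.813: |R|=1.36878 >1
  x=-2.684: |R|=1.27663 >1
  x=-2.556: |R|=1.18387 >1
Stable set (-2.3077, 0).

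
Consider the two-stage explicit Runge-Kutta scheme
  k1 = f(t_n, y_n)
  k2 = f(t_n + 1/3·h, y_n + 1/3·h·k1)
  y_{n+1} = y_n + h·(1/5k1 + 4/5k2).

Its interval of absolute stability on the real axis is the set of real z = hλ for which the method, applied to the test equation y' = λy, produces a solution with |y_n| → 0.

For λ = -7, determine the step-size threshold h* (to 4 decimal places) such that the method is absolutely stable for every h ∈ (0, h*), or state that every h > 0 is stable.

Test eqn y'=λy, z=hλ:
  k1=λy_n ⇒ h·k1=z·y_n;  k2=λ(1+1/3z)y_n ⇒ h·k2=z(1+1/3z)y_n
  y_{n+1}/y_n = 1 + 1/5z + 4/5z(1+1/3z) = 1 + z + 4/15z²
  R(z) = 1 + z + 4/15z².

Boundary: |R(x)|=1, x<0.
x=-1.27: |R|=0.1601
R=1: x+4/15x²=0 ⇒ x=−15/4=-3.7500; min R=1−1/(4·4/15)=0.0625>−1
Confirm numerically:
  x=-3.572: |R|=0.83045 <1
  x=-2.972: |R|=0.38341 <1
  x=-2.315: |R|=0.11413 <1
  x=-1.588: |R|=0.08447 <1
  x=-4.323: |R|=1.66055 >1
  x=-4.129: |R|=1.41730 >1
Interval (-3.7500, 0).

(-3.7500,0); λ=-7 ⇒ h* = (15/4)/7 = 0.5357.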